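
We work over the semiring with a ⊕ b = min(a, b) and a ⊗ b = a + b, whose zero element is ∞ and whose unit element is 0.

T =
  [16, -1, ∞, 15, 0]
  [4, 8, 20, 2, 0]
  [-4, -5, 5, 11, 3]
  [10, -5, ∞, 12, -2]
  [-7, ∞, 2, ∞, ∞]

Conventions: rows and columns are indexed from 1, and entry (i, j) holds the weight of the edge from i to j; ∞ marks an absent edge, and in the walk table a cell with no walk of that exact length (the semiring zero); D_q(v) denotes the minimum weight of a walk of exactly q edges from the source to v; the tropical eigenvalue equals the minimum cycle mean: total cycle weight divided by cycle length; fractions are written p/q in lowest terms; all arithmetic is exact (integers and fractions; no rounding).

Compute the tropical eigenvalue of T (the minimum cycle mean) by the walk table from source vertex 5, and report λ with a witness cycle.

q=0: [∞, ∞, ∞, ∞, 0]
q=1: [-7, ∞, 2, ∞, ∞]
q=2: [-2, -8, 7, 8, -7]
q=3: [-14, -3, -5, -6, -8]
q=4: [-15, -15, -6, -1, -14]
q=5: [-21, -16, -12, -13, -15]
Optimal cycle mean attained by: cycle 1->5->1, total 0 + (-7), length 2.
Answer: λ = -7/2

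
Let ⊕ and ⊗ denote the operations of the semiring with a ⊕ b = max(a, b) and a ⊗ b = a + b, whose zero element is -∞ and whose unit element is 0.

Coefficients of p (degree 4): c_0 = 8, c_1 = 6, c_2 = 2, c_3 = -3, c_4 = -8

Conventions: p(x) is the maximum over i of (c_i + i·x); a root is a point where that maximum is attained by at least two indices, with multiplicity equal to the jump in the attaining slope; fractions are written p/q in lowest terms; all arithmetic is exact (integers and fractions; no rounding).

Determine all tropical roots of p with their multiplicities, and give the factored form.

hull edge (i=0, c=8) to (i=1, c=6): slope -2, span 1
hull edge (i=1, c=6) to (i=2, c=2): slope -4, span 1
hull edge (i=2, c=2) to (i=4, c=-8): slope -5, span 2
Factored form: p(x) = -8 ⊗ (x ⊕ 2) ⊗ (x ⊕ 4) ⊗ (x ⊕ 5) ⊗ (x ⊕ 5)
Answer: roots = 2 (mult 1), 4 (mult 1), 5 (mult 2)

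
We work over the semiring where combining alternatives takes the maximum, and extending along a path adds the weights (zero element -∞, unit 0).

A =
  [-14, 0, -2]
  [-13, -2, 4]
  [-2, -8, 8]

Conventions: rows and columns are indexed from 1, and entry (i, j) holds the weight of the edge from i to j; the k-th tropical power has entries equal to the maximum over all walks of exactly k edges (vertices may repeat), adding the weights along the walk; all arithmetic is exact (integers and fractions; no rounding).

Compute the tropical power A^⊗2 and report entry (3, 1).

A^⊗2:
  [-4, -2, 6]
  [2, -4, 12]
  [6, 0, 16]
Key observation: the optimum is the walk 3->3->1, with weight 8 + (-2) = 6.
Optimal value attained by: walk 3->3->1.
Answer: (A^⊗2)[3][1] = 6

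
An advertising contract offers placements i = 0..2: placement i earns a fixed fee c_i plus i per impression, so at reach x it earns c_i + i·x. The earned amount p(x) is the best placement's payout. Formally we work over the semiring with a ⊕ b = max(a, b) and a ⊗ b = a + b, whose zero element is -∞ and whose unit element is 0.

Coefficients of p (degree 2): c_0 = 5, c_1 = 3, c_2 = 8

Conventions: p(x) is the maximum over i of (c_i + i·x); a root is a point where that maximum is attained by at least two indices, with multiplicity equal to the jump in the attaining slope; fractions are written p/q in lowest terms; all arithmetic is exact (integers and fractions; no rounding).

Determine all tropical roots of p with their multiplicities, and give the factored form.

hull edge (i=0, c=5) to (i=2, c=8): slope 3/2, span 2
Factored form: p(x) = 8 ⊗ (x ⊕ (-3/2)) ⊗ (x ⊕ (-3/2))
Answer: roots = -3/2 (mult 2)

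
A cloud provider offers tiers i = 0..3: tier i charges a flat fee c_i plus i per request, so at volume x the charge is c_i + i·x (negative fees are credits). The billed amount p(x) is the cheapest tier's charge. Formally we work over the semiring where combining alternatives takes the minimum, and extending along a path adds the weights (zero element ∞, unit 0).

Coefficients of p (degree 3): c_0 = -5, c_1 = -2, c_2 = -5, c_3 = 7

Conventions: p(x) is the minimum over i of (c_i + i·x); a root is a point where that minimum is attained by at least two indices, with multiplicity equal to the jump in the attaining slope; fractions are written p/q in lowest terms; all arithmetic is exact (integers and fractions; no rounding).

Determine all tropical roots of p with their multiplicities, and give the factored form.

hull edge (i=0, c=-5) to (i=2, c=-5): slope 0, span 2
hull edge (i=2, c=-5) to (i=3, c=7): slope 12, span 1
Factored form: p(x) = 7 ⊗ (x ⊕ (-12)) ⊗ (x ⊕ 0) ⊗ (x ⊕ 0)
Answer: roots = -12 (mult 1), 0 (mult 2)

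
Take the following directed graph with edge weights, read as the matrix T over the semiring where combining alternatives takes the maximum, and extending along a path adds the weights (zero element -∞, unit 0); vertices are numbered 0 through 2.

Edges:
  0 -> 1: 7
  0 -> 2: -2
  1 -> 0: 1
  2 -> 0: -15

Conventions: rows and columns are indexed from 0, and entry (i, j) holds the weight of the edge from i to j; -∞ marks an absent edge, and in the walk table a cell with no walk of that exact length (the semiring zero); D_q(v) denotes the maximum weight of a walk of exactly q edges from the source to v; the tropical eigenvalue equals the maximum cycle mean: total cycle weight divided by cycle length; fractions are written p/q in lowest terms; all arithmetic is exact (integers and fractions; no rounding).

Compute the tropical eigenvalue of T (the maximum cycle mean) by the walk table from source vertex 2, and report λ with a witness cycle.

q=0: [-∞, -∞, 0]
q=1: [-15, -∞, -∞]
q=2: [-∞, -8, -17]
q=3: [-7, -∞, -∞]
Optimal cycle mean attained by: cycle 0->1->0, total 7 + 1, length 2.
Answer: λ = 4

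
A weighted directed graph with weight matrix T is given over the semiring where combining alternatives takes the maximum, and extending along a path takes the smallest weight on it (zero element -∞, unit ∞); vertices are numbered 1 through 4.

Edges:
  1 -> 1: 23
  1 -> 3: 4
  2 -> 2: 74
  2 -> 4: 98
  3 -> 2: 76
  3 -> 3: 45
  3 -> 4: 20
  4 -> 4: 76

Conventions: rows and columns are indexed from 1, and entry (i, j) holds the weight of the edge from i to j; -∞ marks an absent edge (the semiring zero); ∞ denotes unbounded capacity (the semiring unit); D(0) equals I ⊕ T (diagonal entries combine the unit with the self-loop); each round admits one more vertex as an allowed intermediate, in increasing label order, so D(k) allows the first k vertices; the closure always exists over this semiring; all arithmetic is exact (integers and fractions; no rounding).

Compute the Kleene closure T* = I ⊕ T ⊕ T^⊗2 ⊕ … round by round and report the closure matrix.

D(0):
  [∞, -∞, 4, -∞]
  [-∞, ∞, -∞, 98]
  [-∞, 76, ∞, 20]
  [-∞, -∞, -∞, ∞]
D(1):
  [∞, -∞, 4, -∞]
  [-∞, ∞, -∞, 98]
  [-∞, 76, ∞, 20]
  [-∞, -∞, -∞, ∞]
D(2):
  [∞, -∞, 4, -∞]
  [-∞, ∞, -∞, 98]
  [-∞, 76, ∞, 76]
  [-∞, -∞, -∞, ∞]
D(3):
  [∞, 4, 4, 4]
  [-∞, ∞, -∞, 98]
  [-∞, 76, ∞, 76]
  [-∞, -∞, -∞, ∞]
D(4):
  [∞, 4, 4, 4]
  [-∞, ∞, -∞, 98]
  [-∞, 76, ∞, 76]
  [-∞, -∞, -∞, ∞]
Answer: T* = [[∞, 4, 4, 4], [-∞, ∞, -∞, 98], [-∞, 76, ∞, 76], [-∞, -∞, -∞, ∞]]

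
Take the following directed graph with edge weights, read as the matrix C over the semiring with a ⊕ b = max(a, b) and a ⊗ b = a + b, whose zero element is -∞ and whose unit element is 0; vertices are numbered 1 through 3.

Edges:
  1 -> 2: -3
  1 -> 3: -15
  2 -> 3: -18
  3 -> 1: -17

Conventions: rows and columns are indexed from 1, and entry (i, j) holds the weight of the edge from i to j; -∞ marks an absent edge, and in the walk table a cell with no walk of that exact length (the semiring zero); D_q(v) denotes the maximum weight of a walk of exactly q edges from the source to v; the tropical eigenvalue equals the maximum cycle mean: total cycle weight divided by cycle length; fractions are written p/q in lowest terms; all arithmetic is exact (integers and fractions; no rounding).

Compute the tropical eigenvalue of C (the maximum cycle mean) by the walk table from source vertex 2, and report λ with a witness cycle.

q=0: [-∞, 0, -∞]
q=1: [-∞, -∞, -18]
q=2: [-35, -∞, -∞]
q=3: [-∞, -38, -50]
Optimal cycle mean attained by: cycle 1->2->3->1, total (-3) + (-18) + (-17), length 3.
Answer: λ = -38/3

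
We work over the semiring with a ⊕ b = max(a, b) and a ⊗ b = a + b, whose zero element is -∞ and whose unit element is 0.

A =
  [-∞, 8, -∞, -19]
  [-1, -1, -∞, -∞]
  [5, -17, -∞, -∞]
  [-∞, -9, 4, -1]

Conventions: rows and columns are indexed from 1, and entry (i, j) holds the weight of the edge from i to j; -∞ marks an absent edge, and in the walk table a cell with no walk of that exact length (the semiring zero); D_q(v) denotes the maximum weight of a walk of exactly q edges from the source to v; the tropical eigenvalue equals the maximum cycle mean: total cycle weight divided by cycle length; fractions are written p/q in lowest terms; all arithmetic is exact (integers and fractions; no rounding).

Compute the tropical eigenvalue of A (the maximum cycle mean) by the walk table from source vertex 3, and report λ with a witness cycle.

q=0: [-∞, -∞, 0, -∞]
q=1: [5, -17, -∞, -∞]
q=2: [-18, 13, -∞, -14]
q=3: [12, 12, -10, -15]
q=4: [11, 20, -11, -7]
Optimal cycle mean attained by: cycle 1->2->1, total 8 + (-1), length 2.
Answer: λ = 7/2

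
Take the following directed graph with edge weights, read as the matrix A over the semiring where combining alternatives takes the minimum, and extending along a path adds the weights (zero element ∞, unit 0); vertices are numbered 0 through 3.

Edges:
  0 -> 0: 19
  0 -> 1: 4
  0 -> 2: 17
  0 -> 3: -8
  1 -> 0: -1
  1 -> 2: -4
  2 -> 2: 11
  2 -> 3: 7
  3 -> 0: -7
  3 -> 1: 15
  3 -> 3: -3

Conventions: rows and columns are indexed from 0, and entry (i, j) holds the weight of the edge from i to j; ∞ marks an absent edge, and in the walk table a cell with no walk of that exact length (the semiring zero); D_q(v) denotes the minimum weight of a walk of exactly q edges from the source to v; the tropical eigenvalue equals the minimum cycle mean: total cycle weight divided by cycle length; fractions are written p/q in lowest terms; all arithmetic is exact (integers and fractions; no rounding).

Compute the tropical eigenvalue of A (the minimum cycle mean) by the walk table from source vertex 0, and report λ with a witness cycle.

q=0: [0, ∞, ∞, ∞]
q=1: [19, 4, 17, -8]
q=2: [-15, 7, 0, -11]
q=3: [-18, -11, 2, -23]
q=4: [-30, -14, -15, -26]
Optimal cycle mean attained by: cycle 0->3->0, total (-8) + (-7), length 2.
Answer: λ = -15/2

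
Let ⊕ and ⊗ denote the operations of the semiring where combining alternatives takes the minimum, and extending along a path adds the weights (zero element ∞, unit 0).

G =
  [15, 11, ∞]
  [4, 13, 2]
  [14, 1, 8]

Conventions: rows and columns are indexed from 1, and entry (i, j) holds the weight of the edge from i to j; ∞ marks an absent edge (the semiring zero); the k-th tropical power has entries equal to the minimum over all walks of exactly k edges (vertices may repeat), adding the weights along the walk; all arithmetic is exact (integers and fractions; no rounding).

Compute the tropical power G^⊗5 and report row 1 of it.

G^⊗2:
  [15, 24, 13]
  [16, 3, 10]
  [5, 9, 3]
G^⊗3:
  [27, 14, 21]
  [7, 11, 5]
  [13, 4, 11]
G^⊗4:
  [18, 22, 16]
  [15, 6, 13]
  [8, 12, 6]
G^⊗5:
  [26, 17, 24]
  [10, 14, 8]
  [16, 7, 14]
Answer: row 1 of G^⊗5 = [26, 17, 24]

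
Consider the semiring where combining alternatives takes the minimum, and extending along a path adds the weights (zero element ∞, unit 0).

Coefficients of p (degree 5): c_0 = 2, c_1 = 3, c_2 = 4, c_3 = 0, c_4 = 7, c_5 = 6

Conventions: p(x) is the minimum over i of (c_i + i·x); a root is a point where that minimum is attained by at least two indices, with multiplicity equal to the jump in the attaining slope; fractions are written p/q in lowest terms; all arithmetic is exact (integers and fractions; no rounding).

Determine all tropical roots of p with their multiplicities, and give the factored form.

hull edge (i=0, c=2) to (i=3, c=0): slope -2/3, span 3
hull edge (i=3, c=0) to (i=5, c=6): slope 3, span 2
Factored form: p(x) = 6 ⊗ (x ⊕ (-3)) ⊗ (x ⊕ (-3)) ⊗ (x ⊕ 2/3) ⊗ (x ⊕ 2/3) ⊗ (x ⊕ 2/3)
Answer: roots = -3 (mult 2), 2/3 (mult 3)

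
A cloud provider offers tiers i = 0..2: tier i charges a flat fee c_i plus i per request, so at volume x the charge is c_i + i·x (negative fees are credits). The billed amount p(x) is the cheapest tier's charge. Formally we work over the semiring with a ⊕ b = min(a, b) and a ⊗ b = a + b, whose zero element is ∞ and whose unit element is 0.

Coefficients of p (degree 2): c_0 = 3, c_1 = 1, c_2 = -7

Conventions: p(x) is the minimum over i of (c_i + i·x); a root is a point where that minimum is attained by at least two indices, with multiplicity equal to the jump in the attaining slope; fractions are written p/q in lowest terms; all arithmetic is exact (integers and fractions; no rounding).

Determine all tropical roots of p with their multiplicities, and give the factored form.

hull edge (i=0, c=3) to (i=2, c=-7): slope -5, span 2
Factored form: p(x) = -7 ⊗ (x ⊕ 5) ⊗ (x ⊕ 5)
Answer: roots = 5 (mult 2)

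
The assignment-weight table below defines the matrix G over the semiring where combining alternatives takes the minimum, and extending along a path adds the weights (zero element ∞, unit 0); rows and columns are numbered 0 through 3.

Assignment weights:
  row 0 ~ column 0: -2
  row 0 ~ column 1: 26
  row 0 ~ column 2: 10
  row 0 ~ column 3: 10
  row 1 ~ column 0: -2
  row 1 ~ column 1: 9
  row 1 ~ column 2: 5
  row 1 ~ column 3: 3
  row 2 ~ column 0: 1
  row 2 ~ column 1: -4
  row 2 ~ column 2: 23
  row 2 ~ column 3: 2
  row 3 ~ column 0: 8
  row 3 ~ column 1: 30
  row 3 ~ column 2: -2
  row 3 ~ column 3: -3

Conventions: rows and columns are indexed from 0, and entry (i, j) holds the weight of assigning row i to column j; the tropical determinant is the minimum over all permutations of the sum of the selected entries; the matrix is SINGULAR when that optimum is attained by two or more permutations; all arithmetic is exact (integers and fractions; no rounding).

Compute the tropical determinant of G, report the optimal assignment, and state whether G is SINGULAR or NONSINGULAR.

σ = (0, 1, 2, 3): (-2) + 9 + 23 + (-3) = 27
σ = (0, 1, 3, 2): (-2) + 9 + 2 + (-2) = 7
σ = (0, 2, 1, 3): (-2) + 5 + (-4) + (-3) = -4
σ = (0, 2, 3, 1): (-2) + 5 + 2 + 30 = 35
σ = (0, 3, 1, 2): (-2) + 3 + (-4) + (-2) = -5
σ = (0, 3, 2, 1): (-2) + 3 + 23 + 30 = 54
σ = (1, 0, 2, 3): 26 + (-2) + 23 + (-3) = 44
σ = (1, 0, 3, 2): 26 + (-2) + 2 + (-2) = 24
σ = (1, 2, 0, 3): 26 + 5 + 1 + (-3) = 29
σ = (1, 2, 3, 0): 26 + 5 + 2 + 8 = 41
σ = (1, 3, 0, 2): 26 + 3 + 1 + (-2) = 28
σ = (1, 3, 2, 0): 26 + 3 + 23 + 8 = 60
σ = (2, 0, 1, 3): 10 + (-2) + (-4) + (-3) = 1
σ = (2, 0, 3, 1): 10 + (-2) + 2 + 30 = 40
σ = (2, 1, 0, 3): 10 + 9 + 1 + (-3) = 17
σ = (2, 1, 3, 0): 10 + 9 + 2 + 8 = 29
σ = (2, 3, 0, 1): 10 + 3 + 1 + 30 = 44
σ = (2, 3, 1, 0): 10 + 3 + (-4) + 8 = 17
σ = (3, 0, 1, 2): 10 + (-2) + (-4) + (-2) = 2
σ = (3, 0, 2, 1): 10 + (-2) + 23 + 30 = 61
σ = (3, 1, 0, 2): 10 + 9 + 1 + (-2) = 18
σ = (3, 1, 2, 0): 10 + 9 + 23 + 8 = 50
σ = (3, 2, 0, 1): 10 + 5 + 1 + 30 = 46
σ = (3, 2, 1, 0): 10 + 5 + (-4) + 8 = 19
Optimal value attained by: σ = (0, 3, 1, 2).
Answer: det⊕(G) = -5; verdict: NONSINGULAR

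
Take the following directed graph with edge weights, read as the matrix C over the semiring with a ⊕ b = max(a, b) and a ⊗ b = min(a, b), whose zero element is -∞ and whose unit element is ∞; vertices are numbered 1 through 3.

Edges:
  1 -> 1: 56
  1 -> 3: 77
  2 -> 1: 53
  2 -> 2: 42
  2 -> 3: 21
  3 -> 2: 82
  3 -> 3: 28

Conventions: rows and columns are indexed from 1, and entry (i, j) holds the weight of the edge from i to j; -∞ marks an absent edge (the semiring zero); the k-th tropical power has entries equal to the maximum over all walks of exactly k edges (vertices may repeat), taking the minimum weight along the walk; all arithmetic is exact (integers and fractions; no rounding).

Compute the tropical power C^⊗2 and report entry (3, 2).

C^⊗2:
  [56, 77, 56]
  [53, 42, 53]
  [53, 42, 28]
Key observation: the optimum is the walk 3->2->2, with weight 82 min 42 = 42.
Optimal value attained by: walk 3->2->2.
Answer: (C^⊗2)[3][2] = 42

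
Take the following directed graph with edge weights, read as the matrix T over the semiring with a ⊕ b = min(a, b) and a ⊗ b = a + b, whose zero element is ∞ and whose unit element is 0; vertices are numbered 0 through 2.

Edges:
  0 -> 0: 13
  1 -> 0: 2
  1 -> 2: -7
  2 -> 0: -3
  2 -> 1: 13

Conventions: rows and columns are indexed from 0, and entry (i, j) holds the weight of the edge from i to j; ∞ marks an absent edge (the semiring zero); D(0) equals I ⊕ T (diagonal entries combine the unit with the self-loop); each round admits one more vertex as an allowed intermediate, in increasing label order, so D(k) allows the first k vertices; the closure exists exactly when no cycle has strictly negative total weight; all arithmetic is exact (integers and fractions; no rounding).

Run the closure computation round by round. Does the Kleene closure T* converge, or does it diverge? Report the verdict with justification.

D(0):
  [0, ∞, ∞]
  [2, 0, -7]
  [-3, 13, 0]
D(1):
  [0, ∞, ∞]
  [2, 0, -7]
  [-3, 13, 0]
D(2):
  [0, ∞, ∞]
  [2, 0, -7]
  [-3, 13, 0]
D(3):
  [0, ∞, ∞]
  [-10, 0, -7]
  [-3, 13, 0]
Key observation: every diagonal entry stays at the unit through all rounds, so no improving cycle exists.
Answer: CONVERGES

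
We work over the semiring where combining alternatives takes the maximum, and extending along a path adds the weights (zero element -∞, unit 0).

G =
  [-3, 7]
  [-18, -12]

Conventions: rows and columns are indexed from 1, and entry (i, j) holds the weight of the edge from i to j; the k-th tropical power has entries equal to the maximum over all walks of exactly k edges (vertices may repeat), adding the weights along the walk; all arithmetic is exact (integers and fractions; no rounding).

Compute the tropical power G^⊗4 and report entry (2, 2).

G^⊗2:
  [-6, 4]
  [-21, -11]
G^⊗3:
  [-9, 1]
  [-24, -14]
G^⊗4:
  [-12, -2]
  [-27, -17]
Key observation: the optimum is the walk 2->1->1->1->2, with weight (-18) + (-3) + (-3) + 7 = -17.
Optimal value attained by: walk 2->1->1->1->2.
Answer: (G^⊗4)[2][2] = -17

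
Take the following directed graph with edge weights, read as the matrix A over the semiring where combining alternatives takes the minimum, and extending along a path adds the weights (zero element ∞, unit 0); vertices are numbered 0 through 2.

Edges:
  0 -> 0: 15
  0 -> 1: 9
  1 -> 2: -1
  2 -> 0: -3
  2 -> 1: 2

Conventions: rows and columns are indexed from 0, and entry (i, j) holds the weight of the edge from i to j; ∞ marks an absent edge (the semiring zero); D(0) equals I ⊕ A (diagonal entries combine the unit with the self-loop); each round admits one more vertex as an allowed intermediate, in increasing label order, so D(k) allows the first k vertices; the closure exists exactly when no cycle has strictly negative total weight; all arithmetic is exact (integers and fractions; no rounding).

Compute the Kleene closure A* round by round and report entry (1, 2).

D(0):
  [0, 9, ∞]
  [∞, 0, -1]
  [-3, 2, 0]
D(1):
  [0, 9, ∞]
  [∞, 0, -1]
  [-3, 2, 0]
D(2):
  [0, 9, 8]
  [∞, 0, -1]
  [-3, 2, 0]
D(3):
  [0, 9, 8]
  [-4, 0, -1]
  [-3, 2, 0]
Answer: A*[1][2] = -1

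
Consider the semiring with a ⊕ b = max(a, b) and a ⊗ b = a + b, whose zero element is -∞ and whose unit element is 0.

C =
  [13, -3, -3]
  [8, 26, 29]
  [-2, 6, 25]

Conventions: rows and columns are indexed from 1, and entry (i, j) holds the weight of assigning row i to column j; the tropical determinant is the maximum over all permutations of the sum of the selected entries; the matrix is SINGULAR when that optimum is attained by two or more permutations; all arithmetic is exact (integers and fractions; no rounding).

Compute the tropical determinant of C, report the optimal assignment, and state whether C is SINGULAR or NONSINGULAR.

σ = (1, 2, 3): 13 + 26 + 25 = 64
σ = (1, 3, 2): 13 + 29 + 6 = 48
σ = (2, 1, 3): (-3) + 8 + 25 = 30
σ = (2, 3, 1): (-3) + 29 + (-2) = 24
σ = (3, 1, 2): (-3) + 8 + 6 = 11
σ = (3, 2, 1): (-3) + 26 + (-2) = 21
Optimal value attained by: σ = (1, 2, 3).
Answer: det⊕(C) = 64; verdict: NONSINGULAR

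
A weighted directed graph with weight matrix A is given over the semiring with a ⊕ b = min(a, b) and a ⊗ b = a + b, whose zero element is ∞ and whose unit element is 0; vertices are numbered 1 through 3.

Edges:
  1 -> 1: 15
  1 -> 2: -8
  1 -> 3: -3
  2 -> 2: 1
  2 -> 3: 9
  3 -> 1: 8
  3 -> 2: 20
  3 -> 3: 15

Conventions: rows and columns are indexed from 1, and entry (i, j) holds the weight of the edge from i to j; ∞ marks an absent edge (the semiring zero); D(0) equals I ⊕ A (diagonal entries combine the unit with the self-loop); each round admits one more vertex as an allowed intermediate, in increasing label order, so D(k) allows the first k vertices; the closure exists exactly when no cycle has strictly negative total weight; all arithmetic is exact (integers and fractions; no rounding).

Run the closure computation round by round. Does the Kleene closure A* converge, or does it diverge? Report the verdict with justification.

D(0):
  [0, -8, -3]
  [∞, 0, 9]
  [8, 20, 0]
D(1):
  [0, -8, -3]
  [∞, 0, 9]
  [8, 0, 0]
D(2):
  [0, -8, -3]
  [∞, 0, 9]
  [8, 0, 0]
D(3):
  [0, -8, -3]
  [17, 0, 9]
  [8, 0, 0]
Key observation: every diagonal entry stays at the unit through all rounds, so no improving cycle exists.
Answer: CONVERGES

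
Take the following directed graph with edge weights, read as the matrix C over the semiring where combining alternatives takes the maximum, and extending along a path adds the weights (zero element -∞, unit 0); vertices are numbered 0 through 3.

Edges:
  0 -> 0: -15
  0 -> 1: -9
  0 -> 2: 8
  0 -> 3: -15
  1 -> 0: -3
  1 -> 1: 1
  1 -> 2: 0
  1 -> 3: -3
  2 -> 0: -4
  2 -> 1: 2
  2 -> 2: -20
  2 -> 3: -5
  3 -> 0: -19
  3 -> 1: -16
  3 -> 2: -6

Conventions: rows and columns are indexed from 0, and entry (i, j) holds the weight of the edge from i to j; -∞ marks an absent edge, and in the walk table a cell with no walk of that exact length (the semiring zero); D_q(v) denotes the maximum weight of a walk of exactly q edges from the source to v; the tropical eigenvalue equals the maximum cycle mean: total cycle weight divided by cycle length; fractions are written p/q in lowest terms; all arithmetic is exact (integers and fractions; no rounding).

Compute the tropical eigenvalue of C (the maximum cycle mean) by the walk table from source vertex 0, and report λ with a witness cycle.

q=0: [0, -∞, -∞, -∞]
q=1: [-15, -9, 8, -15]
q=2: [4, 10, -7, 3]
q=3: [7, 11, 12, 7]
q=4: [8, 14, 15, 8]
Optimal cycle mean attained by: cycle 0->2->1->0, total 8 + 2 + (-3), length 3.
Answer: λ = 7/3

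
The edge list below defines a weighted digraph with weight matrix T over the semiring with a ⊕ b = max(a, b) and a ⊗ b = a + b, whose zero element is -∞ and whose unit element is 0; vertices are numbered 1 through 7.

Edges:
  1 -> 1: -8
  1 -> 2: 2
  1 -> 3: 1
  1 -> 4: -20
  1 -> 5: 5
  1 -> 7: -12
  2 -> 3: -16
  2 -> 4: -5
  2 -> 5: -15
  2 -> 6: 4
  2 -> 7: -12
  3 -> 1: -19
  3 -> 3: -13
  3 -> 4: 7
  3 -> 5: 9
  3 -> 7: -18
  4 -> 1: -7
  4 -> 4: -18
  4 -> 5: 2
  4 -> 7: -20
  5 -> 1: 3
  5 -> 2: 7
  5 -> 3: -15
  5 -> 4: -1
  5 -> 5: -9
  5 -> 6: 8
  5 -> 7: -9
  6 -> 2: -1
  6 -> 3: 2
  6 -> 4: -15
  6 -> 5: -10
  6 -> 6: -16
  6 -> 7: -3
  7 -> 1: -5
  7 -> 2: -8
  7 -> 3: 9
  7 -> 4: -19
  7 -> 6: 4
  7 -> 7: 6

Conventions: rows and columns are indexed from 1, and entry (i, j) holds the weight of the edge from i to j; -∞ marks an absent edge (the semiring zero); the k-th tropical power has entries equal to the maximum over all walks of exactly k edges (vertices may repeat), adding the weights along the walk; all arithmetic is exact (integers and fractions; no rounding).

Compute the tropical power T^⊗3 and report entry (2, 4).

T^⊗2:
  [8, 12, -3, 8, 10, 13, -4]
  [-12, 3, 6, -9, -3, -7, 1]
  [12, 16, -6, 8, 9, 17, 0]
  [5, 9, -6, 1, -2, 10, -7]
  [-5, 7, 10, 2, 8, 11, 5]
  [-7, -3, 6, 9, 11, 3, 3]
  [1, 3, 15, 16, 18, 10, 12]
T^⊗3:
  [13, 17, 15, 9, 13, 18, 10]
  [0, 4, 10, 13, 15, 7, 7]
  [12, 16, 19, 11, 17, 20, 14]
  [1, 9, 12, 4, 10, 13, 7]
  [11, 15, 14, 17, 19, 16, 11]
  [14, 18, 12, 13, 15, 19, 9]
  [21, 25, 21, 22, 24, 26, 18]
Key observation: the optimum is the walk 2->6->3->4, with weight 4 + 2 + 7 = 13.
Optimal value attained by: walk 2->6->3->4.
Answer: (T^⊗3)[2][4] = 13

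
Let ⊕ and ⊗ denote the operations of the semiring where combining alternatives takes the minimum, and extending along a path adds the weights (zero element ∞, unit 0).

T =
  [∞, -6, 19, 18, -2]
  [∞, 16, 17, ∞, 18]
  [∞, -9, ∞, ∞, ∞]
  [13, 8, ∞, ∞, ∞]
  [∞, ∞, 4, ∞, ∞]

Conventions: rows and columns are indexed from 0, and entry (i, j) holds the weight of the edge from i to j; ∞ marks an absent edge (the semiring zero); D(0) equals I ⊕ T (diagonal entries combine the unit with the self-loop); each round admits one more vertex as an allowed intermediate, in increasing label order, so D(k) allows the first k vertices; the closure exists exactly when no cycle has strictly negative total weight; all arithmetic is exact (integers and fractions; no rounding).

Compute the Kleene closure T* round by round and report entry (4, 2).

D(0):
  [0, -6, 19, 18, -2]
  [∞, 0, 17, ∞, 18]
  [∞, -9, 0, ∞, ∞]
  [13, 8, ∞, 0, ∞]
  [∞, ∞, 4, ∞, 0]
D(1):
  [0, -6, 19, 18, -2]
  [∞, 0, 17, ∞, 18]
  [∞, -9, 0, ∞, ∞]
  [13, 7, 32, 0, 11]
  [∞, ∞, 4, ∞, 0]
D(2):
  [0, -6, 11, 18, -2]
  [∞, 0, 17, ∞, 18]
  [∞, -9, 0, ∞, 9]
  [13, 7, 24, 0, 11]
  [∞, ∞, 4, ∞, 0]
D(3):
  [0, -6, 11, 18, -2]
  [∞, 0, 17, ∞, 18]
  [∞, -9, 0, ∞, 9]
  [13, 7, 24, 0, 11]
  [∞, -5, 4, ∞, 0]
D(4):
  [0, -6, 11, 18, -2]
  [∞, 0, 17, ∞, 18]
  [∞, -9, 0, ∞, 9]
  [13, 7, 24, 0, 11]
  [∞, -5, 4, ∞, 0]
D(5):
  [0, -7, 2, 18, -2]
  [∞, 0, 17, ∞, 18]
  [∞, -9, 0, ∞, 9]
  [13, 6, 15, 0, 11]
  [∞, -5, 4, ∞, 0]
Answer: T*[4][2] = 4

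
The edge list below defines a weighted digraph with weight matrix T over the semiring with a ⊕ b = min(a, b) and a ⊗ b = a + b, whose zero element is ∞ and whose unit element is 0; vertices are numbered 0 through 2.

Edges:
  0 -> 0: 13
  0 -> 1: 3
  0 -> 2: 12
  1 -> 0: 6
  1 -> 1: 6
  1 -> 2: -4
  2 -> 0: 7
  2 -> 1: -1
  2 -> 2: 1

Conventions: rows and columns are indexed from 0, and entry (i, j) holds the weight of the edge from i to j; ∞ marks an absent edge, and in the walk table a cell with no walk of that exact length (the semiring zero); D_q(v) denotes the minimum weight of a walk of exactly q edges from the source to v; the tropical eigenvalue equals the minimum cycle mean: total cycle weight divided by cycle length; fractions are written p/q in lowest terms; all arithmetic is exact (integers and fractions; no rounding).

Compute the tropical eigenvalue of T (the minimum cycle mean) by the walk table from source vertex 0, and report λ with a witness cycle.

q=0: [0, ∞, ∞]
q=1: [13, 3, 12]
q=2: [9, 9, -1]
q=3: [6, -2, 0]
Optimal cycle mean attained by: cycle 1->2->1, total (-4) + (-1), length 2.
Answer: λ = -5/2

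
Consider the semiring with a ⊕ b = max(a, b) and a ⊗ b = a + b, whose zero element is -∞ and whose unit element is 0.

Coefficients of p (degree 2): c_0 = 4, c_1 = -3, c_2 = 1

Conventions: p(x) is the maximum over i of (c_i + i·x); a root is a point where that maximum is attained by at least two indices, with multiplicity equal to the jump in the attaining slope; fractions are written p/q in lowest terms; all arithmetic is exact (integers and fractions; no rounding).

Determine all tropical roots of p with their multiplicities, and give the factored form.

hull edge (i=0, c=4) to (i=2, c=1): slope -3/2, span 2
Factored form: p(x) = 1 ⊗ (x ⊕ 3/2) ⊗ (x ⊕ 3/2)
Answer: roots = 3/2 (mult 2)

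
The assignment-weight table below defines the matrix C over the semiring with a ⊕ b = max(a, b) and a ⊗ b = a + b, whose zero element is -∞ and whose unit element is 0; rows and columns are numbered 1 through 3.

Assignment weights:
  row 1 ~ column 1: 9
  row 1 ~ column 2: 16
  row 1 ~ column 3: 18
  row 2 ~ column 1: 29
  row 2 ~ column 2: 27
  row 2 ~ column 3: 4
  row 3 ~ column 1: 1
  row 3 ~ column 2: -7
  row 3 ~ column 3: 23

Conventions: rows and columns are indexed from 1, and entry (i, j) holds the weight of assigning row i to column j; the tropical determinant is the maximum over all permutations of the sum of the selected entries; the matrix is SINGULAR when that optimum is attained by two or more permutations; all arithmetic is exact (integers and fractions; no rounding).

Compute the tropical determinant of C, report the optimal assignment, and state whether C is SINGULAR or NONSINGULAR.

σ = (1, 2, 3): 9 + 27 + 23 = 59
σ = (1, 3, 2): 9 + 4 + (-7) = 6
σ = (2, 1, 3): 16 + 29 + 23 = 68
σ = (2, 3, 1): 16 + 4 + 1 = 21
σ = (3, 1, 2): 18 + 29 + (-7) = 40
σ = (3, 2, 1): 18 + 27 + 1 = 46
Optimal value attained by: σ = (2, 1, 3).
Answer: det⊕(C) = 68; verdict: NONSINGULAR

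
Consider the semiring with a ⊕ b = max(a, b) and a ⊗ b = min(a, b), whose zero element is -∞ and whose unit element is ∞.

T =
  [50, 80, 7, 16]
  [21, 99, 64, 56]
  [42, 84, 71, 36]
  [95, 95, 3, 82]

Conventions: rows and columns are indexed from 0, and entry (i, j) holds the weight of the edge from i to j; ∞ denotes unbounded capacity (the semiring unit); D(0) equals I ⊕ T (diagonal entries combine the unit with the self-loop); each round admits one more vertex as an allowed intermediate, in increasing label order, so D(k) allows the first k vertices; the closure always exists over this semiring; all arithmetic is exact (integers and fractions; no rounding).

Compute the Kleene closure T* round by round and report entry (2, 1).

D(0):
  [∞, 80, 7, 16]
  [21, ∞, 64, 56]
  [42, 84, ∞, 36]
  [95, 95, 3, ∞]
D(1):
  [∞, 80, 7, 16]
  [21, ∞, 64, 56]
  [42, 84, ∞, 36]
  [95, 95, 7, ∞]
D(2):
  [∞, 80, 64, 56]
  [21, ∞, 64, 56]
  [42, 84, ∞, 56]
  [95, 95, 64, ∞]
D(3):
  [∞, 80, 64, 56]
  [42, ∞, 64, 56]
  [42, 84, ∞, 56]
  [95, 95, 64, ∞]
D(4):
  [∞, 80, 64, 56]
  [56, ∞, 64, 56]
  [56, 84, ∞, 56]
  [95, 95, 64, ∞]
Answer: T*[2][1] = 84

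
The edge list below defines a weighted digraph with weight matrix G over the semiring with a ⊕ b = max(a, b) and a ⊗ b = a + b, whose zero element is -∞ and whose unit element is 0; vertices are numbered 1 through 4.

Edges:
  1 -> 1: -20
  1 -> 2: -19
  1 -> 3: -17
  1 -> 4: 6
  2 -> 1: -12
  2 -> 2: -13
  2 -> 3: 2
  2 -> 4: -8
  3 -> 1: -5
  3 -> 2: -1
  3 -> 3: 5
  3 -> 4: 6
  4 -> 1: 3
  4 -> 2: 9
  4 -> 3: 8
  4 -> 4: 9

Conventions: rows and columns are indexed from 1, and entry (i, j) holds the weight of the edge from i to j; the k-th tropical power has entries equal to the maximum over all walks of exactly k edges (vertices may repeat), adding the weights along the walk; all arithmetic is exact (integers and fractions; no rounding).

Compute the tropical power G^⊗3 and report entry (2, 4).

G^⊗2:
  [9, 15, 14, 15]
  [-3, 1, 7, 8]
  [9, 15, 14, 15]
  [12, 18, 17, 18]
G^⊗3:
  [18, 24, 23, 24]
  [11, 17, 16, 17]
  [18, 24, 23, 24]
  [21, 27, 26, 27]
Key observation: the optimum is the walk 2->3->4->4, with weight 2 + 6 + 9 = 17.
Optimal value attained by: walk 2->3->4->4.
Answer: (G^⊗3)[2][4] = 17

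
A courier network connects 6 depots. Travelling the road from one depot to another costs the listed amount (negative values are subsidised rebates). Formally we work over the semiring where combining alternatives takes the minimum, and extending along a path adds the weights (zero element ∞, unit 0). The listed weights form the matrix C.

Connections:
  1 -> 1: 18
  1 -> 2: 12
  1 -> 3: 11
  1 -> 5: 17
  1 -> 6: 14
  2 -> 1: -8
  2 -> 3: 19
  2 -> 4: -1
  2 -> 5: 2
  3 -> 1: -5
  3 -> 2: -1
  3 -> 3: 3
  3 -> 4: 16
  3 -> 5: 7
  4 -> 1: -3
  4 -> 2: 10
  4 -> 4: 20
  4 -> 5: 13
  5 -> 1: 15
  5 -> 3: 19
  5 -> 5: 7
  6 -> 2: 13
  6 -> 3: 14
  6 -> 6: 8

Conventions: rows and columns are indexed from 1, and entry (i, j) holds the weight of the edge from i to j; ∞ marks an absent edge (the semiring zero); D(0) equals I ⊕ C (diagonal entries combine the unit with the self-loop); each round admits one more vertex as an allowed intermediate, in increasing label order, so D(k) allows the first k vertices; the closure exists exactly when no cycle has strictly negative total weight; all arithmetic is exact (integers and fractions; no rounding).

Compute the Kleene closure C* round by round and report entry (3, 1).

D(0):
  [0, 12, 11, ∞, 17, 14]
  [-8, 0, 19, -1, 2, ∞]
  [-5, -1, 0, 16, 7, ∞]
  [-3, 10, ∞, 0, 13, ∞]
  [15, ∞, 19, ∞, 0, ∞]
  [∞, 13, 14, ∞, ∞, 0]
D(1):
  [0, 12, 11, ∞, 17, 14]
  [-8, 0, 3, -1, 2, 6]
  [-5, -1, 0, 16, 7, 9]
  [-3, 9, 8, 0, 13, 11]
  [15, 27, 19, ∞, 0, 29]
  [∞, 13, 14, ∞, ∞, 0]
D(2):
  [0, 12, 11, 11, 14, 14]
  [-8, 0, 3, -1, 2, 6]
  [-9, -1, 0, -2, 1, 5]
  [-3, 9, 8, 0, 11, 11]
  [15, 27, 19, 26, 0, 29]
  [5, 13, 14, 12, 15, 0]
D(3):
  [0, 10, 11, 9, 12, 14]
  [-8, 0, 3, -1, 2, 6]
  [-9, -1, 0, -2, 1, 5]
  [-3, 7, 8, 0, 9, 11]
  [10, 18, 19, 17, 0, 24]
  [5, 13, 14, 12, 15, 0]
D(4):
  [0, 10, 11, 9, 12, 14]
  [-8, 0, 3, -1, 2, 6]
  [-9, -1, 0, -2, 1, 5]
  [-3, 7, 8, 0, 9, 11]
  [10, 18, 19, 17, 0, 24]
  [5, 13, 14, 12, 15, 0]
D(5):
  [0, 10, 11, 9, 12, 14]
  [-8, 0, 3, -1, 2, 6]
  [-9, -1, 0, -2, 1, 5]
  [-3, 7, 8, 0, 9, 11]
  [10, 18, 19, 17, 0, 24]
  [5, 13, 14, 12, 15, 0]
D(6):
  [0, 10, 11, 9, 12, 14]
  [-8, 0, 3, -1, 2, 6]
  [-9, -1, 0, -2, 1, 5]
  [-3, 7, 8, 0, 9, 11]
  [10, 18, 19, 17, 0, 24]
  [5, 13, 14, 12, 15, 0]
Answer: C*[3][1] = -9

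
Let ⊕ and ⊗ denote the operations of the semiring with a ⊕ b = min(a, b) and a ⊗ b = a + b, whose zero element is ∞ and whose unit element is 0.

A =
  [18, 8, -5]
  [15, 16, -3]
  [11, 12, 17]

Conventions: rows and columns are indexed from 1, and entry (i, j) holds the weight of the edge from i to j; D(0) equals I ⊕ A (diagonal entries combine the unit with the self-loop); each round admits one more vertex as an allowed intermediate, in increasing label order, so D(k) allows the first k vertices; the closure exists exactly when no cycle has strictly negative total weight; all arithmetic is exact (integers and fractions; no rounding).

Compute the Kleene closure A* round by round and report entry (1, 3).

D(0):
  [0, 8, -5]
  [15, 0, -3]
  [11, 12, 0]
D(1):
  [0, 8, -5]
  [15, 0, -3]
  [11, 12, 0]
D(2):
  [0, 8, -5]
  [15, 0, -3]
  [11, 12, 0]
D(3):
  [0, 7, -5]
  [8, 0, -3]
  [11, 12, 0]
Answer: A*[1][3] = -5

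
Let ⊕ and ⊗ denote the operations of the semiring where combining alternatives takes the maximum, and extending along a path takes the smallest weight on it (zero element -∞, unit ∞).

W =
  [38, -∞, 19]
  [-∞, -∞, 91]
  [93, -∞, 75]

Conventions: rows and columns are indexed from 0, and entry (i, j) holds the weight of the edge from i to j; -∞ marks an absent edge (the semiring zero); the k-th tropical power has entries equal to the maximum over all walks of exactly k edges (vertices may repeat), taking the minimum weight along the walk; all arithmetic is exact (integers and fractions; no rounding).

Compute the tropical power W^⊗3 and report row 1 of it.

W^⊗2:
  [38, -∞, 19]
  [91, -∞, 75]
  [75, -∞, 75]
W^⊗3:
  [38, -∞, 19]
  [75, -∞, 75]
  [75, -∞, 75]
Answer: row 1 of W^⊗3 = [75, -∞, 75]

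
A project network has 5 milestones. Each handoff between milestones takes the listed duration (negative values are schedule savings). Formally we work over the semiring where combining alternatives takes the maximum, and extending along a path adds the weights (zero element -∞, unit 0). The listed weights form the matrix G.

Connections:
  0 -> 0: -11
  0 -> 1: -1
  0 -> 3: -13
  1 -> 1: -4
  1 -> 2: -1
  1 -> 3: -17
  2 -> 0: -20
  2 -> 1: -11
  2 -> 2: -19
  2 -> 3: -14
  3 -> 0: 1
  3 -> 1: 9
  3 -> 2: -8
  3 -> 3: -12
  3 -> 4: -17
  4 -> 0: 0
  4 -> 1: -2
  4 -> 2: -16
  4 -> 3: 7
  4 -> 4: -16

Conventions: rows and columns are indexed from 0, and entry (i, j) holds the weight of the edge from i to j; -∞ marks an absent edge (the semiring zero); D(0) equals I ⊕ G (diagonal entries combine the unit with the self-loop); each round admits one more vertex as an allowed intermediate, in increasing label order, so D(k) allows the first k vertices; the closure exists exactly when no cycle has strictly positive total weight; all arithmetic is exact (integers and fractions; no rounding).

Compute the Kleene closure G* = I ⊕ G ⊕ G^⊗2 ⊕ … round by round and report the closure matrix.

D(0):
  [0, -1, -∞, -13, -∞]
  [-∞, 0, -1, -17, -∞]
  [-20, -11, 0, -14, -∞]
  [1, 9, -8, 0, -17]
  [0, -2, -16, 7, 0]
D(1):
  [0, -1, -∞, -13, -∞]
  [-∞, 0, -1, -17, -∞]
  [-20, -11, 0, -14, -∞]
  [1, 9, -8, 0, -17]
  [0, -1, -16, 7, 0]
D(2):
  [0, -1, -2, -13, -∞]
  [-∞, 0, -1, -17, -∞]
  [-20, -11, 0, -14, -∞]
  [1, 9, 8, 0, -17]
  [0, -1, -2, 7, 0]
D(3):
  [0, -1, -2, -13, -∞]
  [-21, 0, -1, -15, -∞]
  [-20, -11, 0, -14, -∞]
  [1, 9, 8, 0, -17]
  [0, -1, -2, 7, 0]
D(4):
  [0, -1, -2, -13, -30]
  [-14, 0, -1, -15, -32]
  [-13, -5, 0, -14, -31]
  [1, 9, 8, 0, -17]
  [8, 16, 15, 7, 0]
D(5):
  [0, -1, -2, -13, -30]
  [-14, 0, -1, -15, -32]
  [-13, -5, 0, -14, -31]
  [1, 9, 8, 0, -17]
  [8, 16, 15, 7, 0]
Answer: G* = [[0, -1, -2, -13, -30], [-14, 0, -1, -15, -32], [-13, -5, 0, -14, -31], [1, 9, 8, 0, -17], [8, 16, 15, 7, 0]]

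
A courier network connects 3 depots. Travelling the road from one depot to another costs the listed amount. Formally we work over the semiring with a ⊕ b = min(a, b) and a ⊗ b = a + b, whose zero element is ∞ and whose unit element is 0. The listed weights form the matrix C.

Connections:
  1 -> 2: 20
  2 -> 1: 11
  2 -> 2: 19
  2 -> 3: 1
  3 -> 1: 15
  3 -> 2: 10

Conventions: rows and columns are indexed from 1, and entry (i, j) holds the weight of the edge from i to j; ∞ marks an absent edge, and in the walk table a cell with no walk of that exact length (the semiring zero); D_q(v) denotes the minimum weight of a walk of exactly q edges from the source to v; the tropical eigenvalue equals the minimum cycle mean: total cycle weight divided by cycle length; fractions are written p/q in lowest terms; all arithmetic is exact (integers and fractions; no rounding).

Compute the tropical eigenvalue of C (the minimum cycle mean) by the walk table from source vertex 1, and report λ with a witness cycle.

q=0: [0, ∞, ∞]
q=1: [∞, 20, ∞]
q=2: [31, 39, 21]
q=3: [36, 31, 40]
Optimal cycle mean attained by: cycle 2->3->2, total 1 + 10, length 2.
Answer: λ = 11/2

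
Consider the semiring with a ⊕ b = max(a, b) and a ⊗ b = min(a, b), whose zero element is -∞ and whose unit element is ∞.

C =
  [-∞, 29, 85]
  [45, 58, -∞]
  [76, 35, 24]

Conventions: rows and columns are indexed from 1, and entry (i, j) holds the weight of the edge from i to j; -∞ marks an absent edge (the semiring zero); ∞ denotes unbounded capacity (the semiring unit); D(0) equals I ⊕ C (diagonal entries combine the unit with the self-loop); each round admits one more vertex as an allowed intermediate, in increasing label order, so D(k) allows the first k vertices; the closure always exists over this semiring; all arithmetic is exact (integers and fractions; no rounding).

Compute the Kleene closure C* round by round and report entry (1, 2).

D(0):
  [∞, 29, 85]
  [45, ∞, -∞]
  [76, 35, ∞]
D(1):
  [∞, 29, 85]
  [45, ∞, 45]
  [76, 35, ∞]
D(2):
  [∞, 29, 85]
  [45, ∞, 45]
  [76, 35, ∞]
D(3):
  [∞, 35, 85]
  [45, ∞, 45]
  [76, 35, ∞]
Answer: C*[1][2] = 35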